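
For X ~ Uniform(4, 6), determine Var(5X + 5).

For X ~ Uniform(4, 6):
Var(X) = \frac{1}{3}
Var(5X + 5) = (5)² × Var(X) = 25 × \frac{1}{3} = \frac{25}{3}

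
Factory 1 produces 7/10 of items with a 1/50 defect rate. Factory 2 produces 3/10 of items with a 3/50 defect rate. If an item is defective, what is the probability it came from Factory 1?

Using Bayes' theorem:
P(F1) = 7/10, P(D|F1) = 1/50
P(F2) = 3/10, P(D|F2) = 3/50
P(D) = P(D|F1)P(F1) + P(D|F2)P(F2)
     = \frac{4}{125}
P(F1|D) = P(D|F1)P(F1) / P(D)
= \frac{7}{16}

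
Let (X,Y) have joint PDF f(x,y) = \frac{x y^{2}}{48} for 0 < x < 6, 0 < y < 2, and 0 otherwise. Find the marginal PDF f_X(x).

f_X(x) = ∫_0^2 f(x,y) dy
= ∫_0^2 \frac{x y^{2}}{48} dy
= \frac{x}{18} for 0 < x < 6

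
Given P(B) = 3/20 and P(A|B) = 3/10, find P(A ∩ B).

By definition, P(A|B) = P(A ∩ B) / P(B)
So P(A ∩ B) = P(A|B) × P(B)
= 3/10 × 3/20
= 9/200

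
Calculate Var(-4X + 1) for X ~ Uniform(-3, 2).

For X ~ Uniform(-3, 2):
Var(X) = \frac{25}{12}
Var(-4X + 1) = (-4)² × Var(X) = 16 × \frac{25}{12} = \frac{100}{3}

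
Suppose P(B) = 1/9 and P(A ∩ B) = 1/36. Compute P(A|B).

P(A|B) = P(A ∩ B) / P(B)
= (1/36) / (1/9)
= 1/4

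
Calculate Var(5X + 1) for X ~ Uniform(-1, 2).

For X ~ Uniform(-1, 2):
Var(X) = \frac{3}{4}
Var(5X + 1) = (5)² × Var(X) = 25 × \frac{3}{4} = \frac{75}{4}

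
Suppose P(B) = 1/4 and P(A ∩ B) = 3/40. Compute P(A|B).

P(A|B) = P(A ∩ B) / P(B)
= (3/40) / (1/4)
= 3/10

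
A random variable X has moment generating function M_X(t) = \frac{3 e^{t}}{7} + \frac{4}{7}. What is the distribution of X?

The MGF M(t) = \frac{3 e^{t}}{7} + \frac{4}{7} is the standard form for the Bernoulli distribution.
Comparing with the known MGF formula identifies: Bernoulli(p=3/7)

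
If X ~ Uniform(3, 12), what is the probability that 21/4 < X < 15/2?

P(21/4 < X < 15/2) = ∫_{21/4}^{15/2} f(x) dx
where f(x) = \frac{1}{9}
= \frac{1}{4}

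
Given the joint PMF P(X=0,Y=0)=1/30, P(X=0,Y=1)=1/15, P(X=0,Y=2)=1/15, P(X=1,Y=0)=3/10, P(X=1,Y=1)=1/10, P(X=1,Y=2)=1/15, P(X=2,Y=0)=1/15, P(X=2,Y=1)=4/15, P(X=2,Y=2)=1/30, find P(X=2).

P(X=2) = P(X=2,Y=0) + P(X=2,Y=1) + P(X=2,Y=2)
= 1/15 + 4/15 + 1/30
= 11/30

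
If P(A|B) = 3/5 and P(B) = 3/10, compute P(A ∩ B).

By definition, P(A|B) = P(A ∩ B) / P(B)
So P(A ∩ B) = P(A|B) × P(B)
= 3/5 × 3/10
= 9/50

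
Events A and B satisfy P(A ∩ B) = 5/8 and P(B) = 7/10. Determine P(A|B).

P(A|B) = P(A ∩ B) / P(B)
= (5/8) / (7/10)
= 25/28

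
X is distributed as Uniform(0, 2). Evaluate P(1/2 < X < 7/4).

P(1/2 < X < 7/4) = ∫_{1/2}^{7/4} f(x) dx
where f(x) = \frac{1}{2}
= \frac{5}{8}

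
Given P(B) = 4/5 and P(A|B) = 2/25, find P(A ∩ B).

By definition, P(A|B) = P(A ∩ B) / P(B)
So P(A ∩ B) = P(A|B) × P(B)
= 2/25 × 4/5
= 8/125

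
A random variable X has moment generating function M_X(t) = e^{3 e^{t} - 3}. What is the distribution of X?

The MGF M(t) = e^{3 e^{t} - 3} is the standard form for the Poisson distribution.
Comparing with the known MGF formula identifies: Poisson(λ=3)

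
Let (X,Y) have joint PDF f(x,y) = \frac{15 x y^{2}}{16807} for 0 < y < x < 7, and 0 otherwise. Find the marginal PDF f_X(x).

f_X(x) = ∫_0^x \frac{15 x y^{2}}{16807} dy = \frac{5 x^{4}}{16807}
for 0 < x < 7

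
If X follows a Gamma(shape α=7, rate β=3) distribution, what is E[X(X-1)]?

E[X(X-1)] = E[X² - X] = E[X²] - E[X]
E[X] = \frac{7}{3}
E[X²] = Var(X) + (E[X])² = \frac{7}{9} + (\frac{7}{3})² = \frac{56}{9}
E[X(X-1)] = \frac{56}{9} - \frac{7}{3} = \frac{35}{9}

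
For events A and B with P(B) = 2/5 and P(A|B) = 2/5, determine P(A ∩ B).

By definition, P(A|B) = P(A ∩ B) / P(B)
So P(A ∩ B) = P(A|B) × P(B)
= 2/5 × 2/5
= 4/25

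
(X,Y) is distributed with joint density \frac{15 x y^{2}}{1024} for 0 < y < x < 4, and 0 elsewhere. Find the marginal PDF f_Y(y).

f_Y(y) = ∫_y^4 \frac{15 x y^{2}}{1024} dx = \frac{15 y^{2} \left(16 - y^{2}\right)}{2048}
for 0 < y < 4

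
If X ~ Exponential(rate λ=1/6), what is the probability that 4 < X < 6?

P(4 < X < 6) = ∫_{4}^{6} f(x) dx
where f(x) = \frac{e^{- \frac{x}{6}}}{6}
= - \frac{1}{e} + e^{- \frac{2}{3}}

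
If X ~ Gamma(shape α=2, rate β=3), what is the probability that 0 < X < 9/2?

P(0 < X < 9/2) = ∫_{0}^{9/2} f(x) dx
where f(x) = 9 x e^{- 3 x}
= 1 - \frac{29}{2 e^{\frac{27}{2}}}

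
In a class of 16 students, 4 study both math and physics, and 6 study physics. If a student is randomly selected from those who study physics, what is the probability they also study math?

P(A ∩ B) = 4/16 = 1/4
P(B) = 6/16 = 3/8
P(A|B) = P(A ∩ B) / P(B) = (1/4) / (3/8) = 2/3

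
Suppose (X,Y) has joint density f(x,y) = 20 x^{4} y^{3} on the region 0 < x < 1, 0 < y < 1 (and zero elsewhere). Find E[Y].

E[Y] = ∫_0^1 ∫_0^1 y × f(x,y) dx dy
= \frac{4}{5}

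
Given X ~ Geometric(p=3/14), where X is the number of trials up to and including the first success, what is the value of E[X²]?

Using the identity E[X²] = Var(X) + (E[X])²:
E[X] = \frac{14}{3}
Var(X) = \frac{154}{9}
E[X²] = \frac{154}{9} + (\frac{14}{3})²
= \frac{350}{9}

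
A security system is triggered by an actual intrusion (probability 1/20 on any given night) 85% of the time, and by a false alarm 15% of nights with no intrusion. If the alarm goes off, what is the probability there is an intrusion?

Let D = the rare event, + = positive/flagged.
P(D) = 1/20
P(+|D) = 85/100 = 17/20
P(+|D') = 15/100 = 3/20
P(+) = P(+|D)P(D) + P(+|D')P(D')
     = \frac{17}{20} × \frac{1}{20} + \frac{3}{20} × \frac{19}{20}
     = \frac{37}{200}
P(D|+) = P(+|D)P(D)/P(+) = \frac{17}{74}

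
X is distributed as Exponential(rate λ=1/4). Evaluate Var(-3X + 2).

For X ~ Exponential(rate λ=1/4):
Var(X) = 16
Var(-3X + 2) = (-3)² × Var(X) = 9 × 16 = 144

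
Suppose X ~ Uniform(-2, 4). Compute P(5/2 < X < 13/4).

P(5/2 < X < 13/4) = ∫_{5/2}^{13/4} f(x) dx
where f(x) = \frac{1}{6}
= \frac{1}{8}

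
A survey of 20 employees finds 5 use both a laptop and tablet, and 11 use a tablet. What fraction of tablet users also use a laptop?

P(A ∩ B) = 5/20 = 1/4
P(B) = 11/20
P(A|B) = P(A ∩ B) / P(B) = (1/4) / (11/20) = 5/11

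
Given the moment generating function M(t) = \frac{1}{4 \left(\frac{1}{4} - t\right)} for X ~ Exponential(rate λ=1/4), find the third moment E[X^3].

To find E[X^3], compute M^(3)(0):
M^(1)(t) = \frac{1}{4 \left(\frac{1}{4} - t\right)^{2}}
M^(2)(t) = \frac{1}{2 \left(\frac{1}{4} - t\right)^{3}}
M^(3)(t) = \frac{3}{2 \left(\frac{1}{4} - t\right)^{4}}
M^(3)(0) = 384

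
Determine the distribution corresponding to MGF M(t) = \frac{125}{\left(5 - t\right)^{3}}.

The MGF M(t) = \frac{125}{\left(5 - t\right)^{3}} is the standard form for the Gamma distribution.
Comparing with the known MGF formula identifies: Gamma(shape α=3, rate β=5)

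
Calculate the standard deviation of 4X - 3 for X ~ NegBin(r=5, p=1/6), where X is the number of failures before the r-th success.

For X ~ NegBin(r=5, p=1/6), where X is the number of failures before the r-th success:
Var(X) = 150
SD(X) = √(Var(X)) = √(150) = 5 \sqrt{6}
SD(4X - 3) = |4| × SD(X) = 4 × 5 \sqrt{6} = 20 \sqrt{6}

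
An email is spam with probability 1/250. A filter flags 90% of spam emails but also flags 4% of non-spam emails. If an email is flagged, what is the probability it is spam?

Let D = the rare event, + = positive/flagged.
P(D) = 1/250
P(+|D) = 90/100 = 9/10
P(+|D') = 4/100 = 1/25
P(+) = P(+|D)P(D) + P(+|D')P(D')
     = \frac{9}{10} × \frac{1}{250} + \frac{1}{25} × \frac{249}{250}
     = \frac{543}{12500}
P(D|+) = P(+|D)P(D)/P(+) = \frac{15}{181}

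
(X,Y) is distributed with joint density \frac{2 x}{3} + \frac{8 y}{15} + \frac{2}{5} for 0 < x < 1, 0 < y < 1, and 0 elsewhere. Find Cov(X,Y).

E[XY] = ∫∫ xy × f(x,y) dx dy = \frac{3}{10}
E[X] = \frac{5}{9}
E[Y] = \frac{49}{90}
Cov(X,Y) = E[XY] - E[X]E[Y] = - \frac{1}{405}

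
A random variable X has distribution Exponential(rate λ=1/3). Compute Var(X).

For X ~ Exponential(rate λ=1/3):
Var(X) = 9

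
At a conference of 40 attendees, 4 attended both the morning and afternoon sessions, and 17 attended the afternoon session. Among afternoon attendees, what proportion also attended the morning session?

P(A ∩ B) = 4/40 = 1/10
P(B) = 17/40
P(A|B) = P(A ∩ B) / P(B) = (1/10) / (17/40) = 4/17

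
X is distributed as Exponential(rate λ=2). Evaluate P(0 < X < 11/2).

P(0 < X < 11/2) = ∫_{0}^{11/2} f(x) dx
where f(x) = 2 e^{- 2 x}
= 1 - e^{-11}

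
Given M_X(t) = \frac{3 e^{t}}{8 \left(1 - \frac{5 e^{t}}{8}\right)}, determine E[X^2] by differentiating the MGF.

To find E[X^2], compute M^(2)(0):
M^(1)(t) = \frac{3 e^{t}}{8 \left(1 - \frac{5 e^{t}}{8}\right)} + \frac{15 e^{2 t}}{64 \left(1 - \frac{5 e^{t}}{8}\right)^{2}}
M^(2)(t) = \frac{3 e^{t}}{8 \left(1 - \frac{5 e^{t}}{8}\right)} + \frac{45 e^{2 t}}{64 \left(1 - \frac{5 e^{t}}{8}\right)^{2}} + \frac{75 e^{3 t}}{256 \left(1 - \frac{5 e^{t}}{8}\right)^{3}}
M^(2)(0) = \frac{104}{9}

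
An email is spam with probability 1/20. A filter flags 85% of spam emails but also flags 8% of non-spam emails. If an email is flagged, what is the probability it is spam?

Let D = the rare event, + = positive/flagged.
P(D) = 1/20
P(+|D) = 85/100 = 17/20
P(+|D') = 8/100 = 2/25
P(+) = P(+|D)P(D) + P(+|D')P(D')
     = \frac{17}{20} × \frac{1}{20} + \frac{2}{25} × \frac{19}{20}
     = \frac{237}{2000}
P(D|+) = P(+|D)P(D)/P(+) = \frac{85}{237}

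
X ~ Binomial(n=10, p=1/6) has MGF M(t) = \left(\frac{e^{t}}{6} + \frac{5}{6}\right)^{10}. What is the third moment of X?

To find E[X^3], compute M^(3)(0):
M^(1)(t) = \frac{5 \left(\frac{e^{t}}{6} + \frac{5}{6}\right)^{9} e^{t}}{3}
M^(2)(t) = \frac{5 \left(\frac{e^{t}}{6} + \frac{5}{6}\right)^{9} e^{t}}{3} + \frac{5 \left(\frac{e^{t}}{6} + \frac{5}{6}\right)^{8} e^{2 t}}{2}
M^(3)(t) = \frac{5 \left(\frac{e^{t}}{6} + \frac{5}{6}\right)^{9} e^{t}}{3} + \frac{15 \left(\frac{e^{t}}{6} + \frac{5}{6}\right)^{8} e^{2 t}}{2} + \frac{10 \left(\frac{e^{t}}{6} + \frac{5}{6}\right)^{7} e^{3 t}}{3}
M^(3)(0) = \frac{25}{2}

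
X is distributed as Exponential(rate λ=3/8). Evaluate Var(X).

For X ~ Exponential(rate λ=3/8):
Var(X) = \frac{64}{9}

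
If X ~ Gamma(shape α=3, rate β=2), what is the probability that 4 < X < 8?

P(4 < X < 8) = ∫_{4}^{8} f(x) dx
where f(x) = 4 x^{2} e^{- 2 x}
= \frac{-145 + 41 e^{8}}{e^{16}}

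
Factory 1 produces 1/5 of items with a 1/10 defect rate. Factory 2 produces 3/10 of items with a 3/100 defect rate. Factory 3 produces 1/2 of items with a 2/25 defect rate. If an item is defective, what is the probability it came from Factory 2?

Using Bayes' theorem:
P(F1) = 1/5, P(D|F1) = 1/10
P(F2) = 3/10, P(D|F2) = 3/100
P(F3) = 1/2, P(D|F3) = 2/25
P(D) = P(D|F1)P(F1) + P(D|F2)P(F2) + P(D|F3)P(F3)
     = \frac{69}{1000}
P(F2|D) = P(D|F2)P(F2) / P(D)
= \frac{3}{23}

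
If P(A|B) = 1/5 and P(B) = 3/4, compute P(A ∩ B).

By definition, P(A|B) = P(A ∩ B) / P(B)
So P(A ∩ B) = P(A|B) × P(B)
= 1/5 × 3/4
= 3/20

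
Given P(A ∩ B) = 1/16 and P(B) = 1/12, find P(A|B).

P(A|B) = P(A ∩ B) / P(B)
= (1/16) / (1/12)
= 3/4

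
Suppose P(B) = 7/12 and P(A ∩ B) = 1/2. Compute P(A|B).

P(A|B) = P(A ∩ B) / P(B)
= (1/2) / (7/12)
= 6/7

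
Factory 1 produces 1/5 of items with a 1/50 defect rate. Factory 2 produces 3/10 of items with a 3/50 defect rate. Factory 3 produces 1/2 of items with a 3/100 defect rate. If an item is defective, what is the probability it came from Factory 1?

Using Bayes' theorem:
P(F1) = 1/5, P(D|F1) = 1/50
P(F2) = 3/10, P(D|F2) = 3/50
P(F3) = 1/2, P(D|F3) = 3/100
P(D) = P(D|F1)P(F1) + P(D|F2)P(F2) + P(D|F3)P(F3)
     = \frac{37}{1000}
P(F1|D) = P(D|F1)P(F1) / P(D)
= \frac{4}{37}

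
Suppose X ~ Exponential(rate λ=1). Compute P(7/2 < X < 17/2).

P(7/2 < X < 17/2) = ∫_{7/2}^{17/2} f(x) dx
where f(x) = e^{- x}
= - \frac{1 - e^{5}}{e^{\frac{17}{2}}}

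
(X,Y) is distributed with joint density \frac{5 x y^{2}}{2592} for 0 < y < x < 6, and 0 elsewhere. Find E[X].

f_X(x) = ∫_0^x \frac{5 x y^{2}}{2592} dy = \frac{5 x^{4}}{7776}
E[X] = ∫_0^6 x × (\frac{5 x^{4}}{7776}) dx = 5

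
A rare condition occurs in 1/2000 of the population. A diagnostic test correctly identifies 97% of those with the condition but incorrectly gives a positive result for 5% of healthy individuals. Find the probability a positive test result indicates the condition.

Let D = the rare event, + = positive/flagged.
P(D) = 1/2000
P(+|D) = 97/100
P(+|D') = 5/100 = 1/20
P(+) = P(+|D)P(D) + P(+|D')P(D')
     = \frac{97}{100} × \frac{1}{2000} + \frac{1}{20} × \frac{1999}{2000}
     = \frac{2523}{50000}
P(D|+) = P(+|D)P(D)/P(+) = \frac{97}{10092}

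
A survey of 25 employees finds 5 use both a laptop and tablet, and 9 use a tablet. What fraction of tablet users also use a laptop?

P(A ∩ B) = 5/25 = 1/5
P(B) = 9/25
P(A|B) = P(A ∩ B) / P(B) = (1/5) / (9/25) = 5/9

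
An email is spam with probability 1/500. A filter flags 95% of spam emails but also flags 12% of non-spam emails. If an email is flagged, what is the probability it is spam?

Let D = the rare event, + = positive/flagged.
P(D) = 1/500
P(+|D) = 95/100 = 19/20
P(+|D') = 12/100 = 3/25
P(+) = P(+|D)P(D) + P(+|D')P(D')
     = \frac{19}{20} × \frac{1}{500} + \frac{3}{25} × \frac{499}{500}
     = \frac{6083}{50000}
P(D|+) = P(+|D)P(D)/P(+) = \frac{95}{6083}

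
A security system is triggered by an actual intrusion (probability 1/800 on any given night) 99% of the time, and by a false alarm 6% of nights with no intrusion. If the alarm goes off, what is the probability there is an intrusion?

Let D = the rare event, + = positive/flagged.
P(D) = 1/800
P(+|D) = 99/100
P(+|D') = 6/100 = 3/50
P(+) = P(+|D)P(D) + P(+|D')P(D')
     = \frac{99}{100} × \frac{1}{800} + \frac{3}{50} × \frac{799}{800}
     = \frac{4893}{80000}
P(D|+) = P(+|D)P(D)/P(+) = \frac{33}{1631}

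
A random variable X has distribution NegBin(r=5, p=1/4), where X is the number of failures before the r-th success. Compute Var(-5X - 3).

For X ~ NegBin(r=5, p=1/4), where X is the number of failures before the r-th success:
Var(X) = 60
Var(-5X - 3) = (-5)² × Var(X) = 25 × 60 = 1500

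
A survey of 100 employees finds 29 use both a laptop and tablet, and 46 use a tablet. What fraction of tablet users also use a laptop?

P(A ∩ B) = 29/100
P(B) = 46/100 = 23/50
P(A|B) = P(A ∩ B) / P(B) = (29/100) / (23/50) = 29/46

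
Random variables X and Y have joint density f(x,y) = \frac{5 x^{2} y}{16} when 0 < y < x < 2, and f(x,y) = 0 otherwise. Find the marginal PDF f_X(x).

f_X(x) = ∫_0^x \frac{5 x^{2} y}{16} dy = \frac{5 x^{4}}{32}
for 0 < x < 2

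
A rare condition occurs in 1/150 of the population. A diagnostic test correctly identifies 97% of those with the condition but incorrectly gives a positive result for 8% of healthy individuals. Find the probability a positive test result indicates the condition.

Let D = the rare event, + = positive/flagged.
P(D) = 1/150
P(+|D) = 97/100
P(+|D') = 8/100 = 2/25
P(+) = P(+|D)P(D) + P(+|D')P(D')
     = \frac{97}{100} × \frac{1}{150} + \frac{2}{25} × \frac{149}{150}
     = \frac{1289}{15000}
P(D|+) = P(+|D)P(D)/P(+) = \frac{97}{1289}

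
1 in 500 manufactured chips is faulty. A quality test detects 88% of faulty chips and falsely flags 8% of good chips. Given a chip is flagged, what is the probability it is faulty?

Let D = the rare event, + = positive/flagged.
P(D) = 1/500
P(+|D) = 88/100 = 22/25
P(+|D') = 8/100 = 2/25
P(+) = P(+|D)P(D) + P(+|D')P(D')
     = \frac{22}{25} × \frac{1}{500} + \frac{2}{25} × \frac{499}{500}
     = \frac{51}{625}
P(D|+) = P(+|D)P(D)/P(+) = \frac{11}{510}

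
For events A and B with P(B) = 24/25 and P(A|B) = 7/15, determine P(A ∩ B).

By definition, P(A|B) = P(A ∩ B) / P(B)
So P(A ∩ B) = P(A|B) × P(B)
= 7/15 × 24/25
= 56/125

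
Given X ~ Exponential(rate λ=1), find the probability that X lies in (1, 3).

P(1 < X < 3) = ∫_{1}^{3} f(x) dx
where f(x) = e^{- x}
= - \frac{1 - e^{2}}{e^{3}}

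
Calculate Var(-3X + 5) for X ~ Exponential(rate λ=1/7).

For X ~ Exponential(rate λ=1/7):
Var(X) = 49
Var(-3X + 5) = (-3)² × Var(X) = 9 × 49 = 441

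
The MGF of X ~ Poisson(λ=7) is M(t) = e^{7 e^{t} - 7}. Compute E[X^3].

To find E[X^3], compute M^(3)(0):
M^(1)(t) = 7 e^{t} e^{7 e^{t} - 7}
M^(2)(t) = 49 e^{2 t} e^{7 e^{t} - 7} + 7 e^{t} e^{7 e^{t} - 7}
M^(3)(t) = 343 e^{3 t} e^{7 e^{t} - 7} + 147 e^{2 t} e^{7 e^{t} - 7} + 7 e^{t} e^{7 e^{t} - 7}
M^(3)(0) = 497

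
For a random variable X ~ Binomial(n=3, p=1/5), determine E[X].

For X ~ Binomial(n=3, p=1/5), the expected value is:
E[X] = \frac{3}{5}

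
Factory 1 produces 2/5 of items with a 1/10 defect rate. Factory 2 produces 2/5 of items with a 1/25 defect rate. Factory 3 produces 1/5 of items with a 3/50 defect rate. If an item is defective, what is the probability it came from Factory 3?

Using Bayes' theorem:
P(F1) = 2/5, P(D|F1) = 1/10
P(F2) = 2/5, P(D|F2) = 1/25
P(F3) = 1/5, P(D|F3) = 3/50
P(D) = P(D|F1)P(F1) + P(D|F2)P(F2) + P(D|F3)P(F3)
     = \frac{17}{250}
P(F3|D) = P(D|F3)P(F3) / P(D)
= \frac{3}{17}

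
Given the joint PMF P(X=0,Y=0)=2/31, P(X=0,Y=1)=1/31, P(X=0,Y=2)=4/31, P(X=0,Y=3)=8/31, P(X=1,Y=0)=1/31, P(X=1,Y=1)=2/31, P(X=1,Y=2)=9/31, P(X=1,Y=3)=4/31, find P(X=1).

P(X=1) = P(X=1,Y=0) + P(X=1,Y=1) + P(X=1,Y=2) + P(X=1,Y=3)
= 1/31 + 2/31 + 9/31 + 4/31
= 16/31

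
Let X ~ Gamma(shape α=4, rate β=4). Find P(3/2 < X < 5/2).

P(3/2 < X < 5/2) = ∫_{3/2}^{5/2} f(x) dx
where f(x) = \frac{128 x^{3} e^{- 4 x}}{3}
= \frac{-683 + 183 e^{4}}{3 e^{10}}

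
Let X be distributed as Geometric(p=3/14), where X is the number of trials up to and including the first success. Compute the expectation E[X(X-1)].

E[X(X-1)] = E[X² - X] = E[X²] - E[X]
E[X] = \frac{14}{3}
E[X²] = Var(X) + (E[X])² = \frac{154}{9} + (\frac{14}{3})² = \frac{350}{9}
E[X(X-1)] = \frac{350}{9} - \frac{14}{3} = \frac{308}{9}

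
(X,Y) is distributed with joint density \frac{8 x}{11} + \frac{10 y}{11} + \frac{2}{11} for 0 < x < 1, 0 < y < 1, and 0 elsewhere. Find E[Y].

E[Y] = ∫_0^1 ∫_0^1 y × f(x,y) dx dy
= \frac{19}{33}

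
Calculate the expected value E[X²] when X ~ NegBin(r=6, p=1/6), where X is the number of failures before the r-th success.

Using the identity E[X²] = Var(X) + (E[X])²:
E[X] = 30
Var(X) = 180
E[X²] = 180 + (30)²
= 1080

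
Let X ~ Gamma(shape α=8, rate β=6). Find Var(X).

For X ~ Gamma(shape α=8, rate β=6):
Var(X) = \frac{2}{9}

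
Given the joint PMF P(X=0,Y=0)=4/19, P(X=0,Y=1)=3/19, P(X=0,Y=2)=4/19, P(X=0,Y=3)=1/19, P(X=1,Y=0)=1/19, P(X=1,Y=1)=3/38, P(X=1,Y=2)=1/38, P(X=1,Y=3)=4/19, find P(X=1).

P(X=1) = P(X=1,Y=0) + P(X=1,Y=1) + P(X=1,Y=2) + P(X=1,Y=3)
= 1/19 + 3/38 + 1/38 + 4/19
= 7/19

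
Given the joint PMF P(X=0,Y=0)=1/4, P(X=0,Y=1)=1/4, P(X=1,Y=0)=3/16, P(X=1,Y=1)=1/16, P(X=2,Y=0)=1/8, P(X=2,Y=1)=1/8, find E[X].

First find marginal of X:
P(X=0) = 1/2
P(X=1) = 1/4
P(X=2) = 1/4
E[X] = 0 × 1/2 + 1 × 1/4 + 2 × 1/4 = 3/4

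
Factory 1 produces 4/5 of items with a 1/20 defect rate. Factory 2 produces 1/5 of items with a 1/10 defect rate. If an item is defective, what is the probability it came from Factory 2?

Using Bayes' theorem:
P(F1) = 4/5, P(D|F1) = 1/20
P(F2) = 1/5, P(D|F2) = 1/10
P(D) = P(D|F1)P(F1) + P(D|F2)P(F2)
     = \frac{3}{50}
P(F2|D) = P(D|F2)P(F2) / P(D)
= \frac{1}{3}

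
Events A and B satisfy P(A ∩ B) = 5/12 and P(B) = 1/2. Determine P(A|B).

P(A|B) = P(A ∩ B) / P(B)
= (5/12) / (1/2)
= 5/6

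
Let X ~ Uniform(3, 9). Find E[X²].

Using the identity E[X²] = Var(X) + (E[X])²:
E[X] = 6
Var(X) = 3
E[X²] = 3 + (6)²
= 39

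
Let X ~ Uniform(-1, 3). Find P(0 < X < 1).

P(0 < X < 1) = ∫_{0}^{1} f(x) dx
where f(x) = \frac{1}{4}
= \frac{1}{4}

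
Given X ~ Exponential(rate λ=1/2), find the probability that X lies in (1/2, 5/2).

P(1/2 < X < 5/2) = ∫_{1/2}^{5/2} f(x) dx
where f(x) = \frac{e^{- \frac{x}{2}}}{2}
= - \frac{1 - e}{e^{\frac{5}{4}}}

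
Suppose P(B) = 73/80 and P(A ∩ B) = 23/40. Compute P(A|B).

P(A|B) = P(A ∩ B) / P(B)
= (23/40) / (73/80)
= 46/73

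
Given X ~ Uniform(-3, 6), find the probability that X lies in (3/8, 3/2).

P(3/8 < X < 3/2) = ∫_{3/8}^{3/2} f(x) dx
where f(x) = \frac{1}{9}
= \frac{1}{8}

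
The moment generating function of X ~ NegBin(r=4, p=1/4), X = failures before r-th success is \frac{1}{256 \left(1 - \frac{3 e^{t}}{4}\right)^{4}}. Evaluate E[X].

To find E[X], compute M^(1)(0):
M^(1)(t) = \frac{3 e^{t}}{256 \left(1 - \frac{3 e^{t}}{4}\right)^{5}}
M^(1)(0) = 12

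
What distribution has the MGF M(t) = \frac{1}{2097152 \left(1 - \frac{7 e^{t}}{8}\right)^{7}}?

The MGF M(t) = \frac{1}{2097152 \left(1 - \frac{7 e^{t}}{8}\right)^{7}} is the standard form for the NegativeBinomial distribution.
Comparing with the known MGF formula identifies: NegBin(r=7, p=1/8), X = failures before r-th success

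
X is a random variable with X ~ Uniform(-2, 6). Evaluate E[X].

For X ~ Uniform(-2, 6), the expected value is:
E[X] = 2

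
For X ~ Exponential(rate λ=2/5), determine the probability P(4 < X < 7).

P(4 < X < 7) = ∫_{4}^{7} f(x) dx
where f(x) = \frac{2 e^{- \frac{2 x}{5}}}{5}
= - \frac{1 - e^{\frac{6}{5}}}{e^{\frac{14}{5}}}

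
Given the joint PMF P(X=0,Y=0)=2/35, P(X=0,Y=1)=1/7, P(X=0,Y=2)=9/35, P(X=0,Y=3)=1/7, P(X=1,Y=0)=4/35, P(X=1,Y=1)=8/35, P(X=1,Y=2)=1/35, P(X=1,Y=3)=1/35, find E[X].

First find marginal of X:
P(X=0) = 3/5
P(X=1) = 2/5
E[X] = 0 × 3/5 + 1 × 2/5 = 2/5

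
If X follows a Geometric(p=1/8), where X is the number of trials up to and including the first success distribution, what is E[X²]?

Using the identity E[X²] = Var(X) + (E[X])²:
E[X] = 8
Var(X) = 56
E[X²] = 56 + (8)²
= 120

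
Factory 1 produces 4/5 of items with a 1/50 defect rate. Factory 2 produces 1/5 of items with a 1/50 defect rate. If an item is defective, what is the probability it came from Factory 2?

Using Bayes' theorem:
P(F1) = 4/5, P(D|F1) = 1/50
P(F2) = 1/5, P(D|F2) = 1/50
P(D) = P(D|F1)P(F1) + P(D|F2)P(F2)
     = \frac{1}{50}
P(F2|D) = P(D|F2)P(F2) / P(D)
= \frac{1}{5}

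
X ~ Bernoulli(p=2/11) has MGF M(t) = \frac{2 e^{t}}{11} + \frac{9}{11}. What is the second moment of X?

To find E[X^2], compute M^(2)(0):
M^(1)(t) = \frac{2 e^{t}}{11}
M^(2)(t) = \frac{2 e^{t}}{11}
M^(2)(0) = \frac{2}{11}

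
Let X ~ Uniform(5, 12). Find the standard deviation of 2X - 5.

For X ~ Uniform(5, 12):
Var(X) = \frac{49}{12}
SD(X) = √(Var(X)) = √(\frac{49}{12}) = \frac{7 \sqrt{3}}{6}
SD(2X - 5) = |2| × SD(X) = 2 × \frac{7 \sqrt{3}}{6} = \frac{7 \sqrt{3}}{3}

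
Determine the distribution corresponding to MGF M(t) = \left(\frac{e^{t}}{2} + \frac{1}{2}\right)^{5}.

The MGF M(t) = \left(\frac{e^{t}}{2} + \frac{1}{2}\right)^{5} is the standard form for the Binomial distribution.
Comparing with the known MGF formula identifies: Binomial(n=5, p=1/2)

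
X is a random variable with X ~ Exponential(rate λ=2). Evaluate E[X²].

Using the identity E[X²] = Var(X) + (E[X])²:
E[X] = \frac{1}{2}
Var(X) = \frac{1}{4}
E[X²] = \frac{1}{4} + (\frac{1}{2})²
= \frac{1}{2}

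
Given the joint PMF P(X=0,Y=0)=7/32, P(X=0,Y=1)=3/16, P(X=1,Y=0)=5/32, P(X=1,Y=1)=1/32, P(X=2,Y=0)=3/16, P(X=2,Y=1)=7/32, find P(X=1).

P(X=1) = P(X=1,Y=0) + P(X=1,Y=1)
= 5/32 + 1/32
= 3/16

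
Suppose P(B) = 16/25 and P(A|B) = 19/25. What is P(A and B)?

By definition, P(A|B) = P(A ∩ B) / P(B)
So P(A ∩ B) = P(A|B) × P(B)
= 19/25 × 16/25
= 304/625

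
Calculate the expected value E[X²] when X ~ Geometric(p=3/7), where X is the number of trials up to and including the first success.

Using the identity E[X²] = Var(X) + (E[X])²:
E[X] = \frac{7}{3}
Var(X) = \frac{28}{9}
E[X²] = \frac{28}{9} + (\frac{7}{3})²
= \frac{77}{9}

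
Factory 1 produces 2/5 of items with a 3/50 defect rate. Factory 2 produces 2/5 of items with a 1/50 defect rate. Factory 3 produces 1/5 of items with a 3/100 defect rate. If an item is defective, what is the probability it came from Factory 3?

Using Bayes' theorem:
P(F1) = 2/5, P(D|F1) = 3/50
P(F2) = 2/5, P(D|F2) = 1/50
P(F3) = 1/5, P(D|F3) = 3/100
P(D) = P(D|F1)P(F1) + P(D|F2)P(F2) + P(D|F3)P(F3)
     = \frac{19}{500}
P(F3|D) = P(D|F3)P(F3) / P(D)
= \frac{3}{19}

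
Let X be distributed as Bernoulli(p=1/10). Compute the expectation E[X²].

Using the identity E[X²] = Var(X) + (E[X])²:
E[X] = \frac{1}{10}
Var(X) = \frac{9}{100}
E[X²] = \frac{9}{100} + (\frac{1}{10})²
= \frac{1}{10}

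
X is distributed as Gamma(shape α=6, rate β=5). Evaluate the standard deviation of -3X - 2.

For X ~ Gamma(shape α=6, rate β=5):
Var(X) = \frac{6}{25}
SD(X) = √(Var(X)) = √(\frac{6}{25}) = \frac{\sqrt{6}}{5}
SD(-3X - 2) = |-3| × SD(X) = 3 × \frac{\sqrt{6}}{5} = \frac{3 \sqrt{6}}{5}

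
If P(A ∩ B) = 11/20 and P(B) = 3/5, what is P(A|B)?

P(A|B) = P(A ∩ B) / P(B)
= (11/20) / (3/5)
= 11/12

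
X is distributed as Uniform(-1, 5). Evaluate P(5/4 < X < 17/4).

P(5/4 < X < 17/4) = ∫_{5/4}^{17/4} f(x) dx
where f(x) = \frac{1}{6}
= \frac{1}{2}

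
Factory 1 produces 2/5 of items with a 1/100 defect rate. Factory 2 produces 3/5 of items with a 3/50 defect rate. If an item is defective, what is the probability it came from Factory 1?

Using Bayes' theorem:
P(F1) = 2/5, P(D|F1) = 1/100
P(F2) = 3/5, P(D|F2) = 3/50
P(D) = P(D|F1)P(F1) + P(D|F2)P(F2)
     = \frac{1}{25}
P(F1|D) = P(D|F1)P(F1) / P(D)
= \frac{1}{10}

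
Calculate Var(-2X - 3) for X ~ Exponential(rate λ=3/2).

For X ~ Exponential(rate λ=3/2):
Var(X) = \frac{4}{9}
Var(-2X - 3) = (-2)² × Var(X) = 4 × \frac{4}{9} = \frac{16}{9}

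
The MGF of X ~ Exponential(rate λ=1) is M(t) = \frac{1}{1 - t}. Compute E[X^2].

To find E[X^2], compute M^(2)(0):
M^(1)(t) = \frac{1}{\left(1 - t\right)^{2}}
M^(2)(t) = \frac{2}{\left(1 - t\right)^{3}}
M^(2)(0) = 2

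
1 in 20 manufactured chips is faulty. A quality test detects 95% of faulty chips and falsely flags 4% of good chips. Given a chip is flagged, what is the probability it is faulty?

Let D = the rare event, + = positive/flagged.
P(D) = 1/20
P(+|D) = 95/100 = 19/20
P(+|D') = 4/100 = 1/25
P(+) = P(+|D)P(D) + P(+|D')P(D')
     = \frac{19}{20} × \frac{1}{20} + \frac{1}{25} × \frac{19}{20}
     = \frac{171}{2000}
P(D|+) = P(+|D)P(D)/P(+) = \frac{5}{9}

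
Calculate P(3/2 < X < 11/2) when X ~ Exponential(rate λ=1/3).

P(3/2 < X < 11/2) = ∫_{3/2}^{11/2} f(x) dx
where f(x) = \frac{e^{- \frac{x}{3}}}{3}
= - \frac{1}{e^{\frac{11}{6}}} + e^{- \frac{1}{2}}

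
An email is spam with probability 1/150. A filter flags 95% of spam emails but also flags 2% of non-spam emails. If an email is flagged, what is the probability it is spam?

Let D = the rare event, + = positive/flagged.
P(D) = 1/150
P(+|D) = 95/100 = 19/20
P(+|D') = 2/100 = 1/50
P(+) = P(+|D)P(D) + P(+|D')P(D')
     = \frac{19}{20} × \frac{1}{150} + \frac{1}{50} × \frac{149}{150}
     = \frac{131}{5000}
P(D|+) = P(+|D)P(D)/P(+) = \frac{95}{393}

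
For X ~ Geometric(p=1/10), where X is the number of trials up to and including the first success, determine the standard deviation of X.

For X ~ Geometric(p=1/10), where X is the number of trials up to and including the first success:
Var(X) = 90
SD(X) = √(Var(X)) = √(90) = 3 \sqrt{10}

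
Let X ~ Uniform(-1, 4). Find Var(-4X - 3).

For X ~ Uniform(-1, 4):
Var(X) = \frac{25}{12}
Var(-4X - 3) = (-4)² × Var(X) = 16 × \frac{25}{12} = \frac{100}{3}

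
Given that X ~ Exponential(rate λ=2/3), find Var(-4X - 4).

For X ~ Exponential(rate λ=2/3):
Var(X) = \frac{9}{4}
Var(-4X - 4) = (-4)² × Var(X) = 16 × \frac{9}{4} = 36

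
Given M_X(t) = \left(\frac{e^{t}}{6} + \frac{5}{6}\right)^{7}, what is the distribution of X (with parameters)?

The MGF M(t) = \left(\frac{e^{t}}{6} + \frac{5}{6}\right)^{7} is the standard form for the Binomial distribution.
Comparing with the known MGF formula identifies: Binomial(n=7, p=1/6)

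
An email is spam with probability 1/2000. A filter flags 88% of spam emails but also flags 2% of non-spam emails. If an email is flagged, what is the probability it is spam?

Let D = the rare event, + = positive/flagged.
P(D) = 1/2000
P(+|D) = 88/100 = 22/25
P(+|D') = 2/100 = 1/50
P(+) = P(+|D)P(D) + P(+|D')P(D')
     = \frac{22}{25} × \frac{1}{2000} + \frac{1}{50} × \frac{1999}{2000}
     = \frac{2043}{100000}
P(D|+) = P(+|D)P(D)/P(+) = \frac{44}{2043}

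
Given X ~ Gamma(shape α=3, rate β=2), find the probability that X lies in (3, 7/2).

P(3 < X < 7/2) = ∫_{3}^{7/2} f(x) dx
where f(x) = 4 x^{2} e^{- 2 x}
= \frac{5 \left(-13 + 10 e\right)}{2 e^{7}}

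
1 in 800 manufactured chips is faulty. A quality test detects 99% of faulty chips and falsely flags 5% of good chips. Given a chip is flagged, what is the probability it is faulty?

Let D = the rare event, + = positive/flagged.
P(D) = 1/800
P(+|D) = 99/100
P(+|D') = 5/100 = 1/20
P(+) = P(+|D)P(D) + P(+|D')P(D')
     = \frac{99}{100} × \frac{1}{800} + \frac{1}{20} × \frac{799}{800}
     = \frac{2047}{40000}
P(D|+) = P(+|D)P(D)/P(+) = \frac{99}{4094}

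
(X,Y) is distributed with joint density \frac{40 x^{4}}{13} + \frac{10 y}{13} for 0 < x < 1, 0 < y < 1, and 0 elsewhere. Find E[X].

E[X] = ∫_0^1 ∫_0^1 x × f(x,y) dy dx
= ∫_0^1 ∫_0^1 x × (\frac{40 x^{4}}{13} + \frac{10 y}{13}) dy dx
= \frac{55}{78}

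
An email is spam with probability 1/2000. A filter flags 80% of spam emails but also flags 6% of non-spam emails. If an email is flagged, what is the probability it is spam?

Let D = the rare event, + = positive/flagged.
P(D) = 1/2000
P(+|D) = 80/100 = 4/5
P(+|D') = 6/100 = 3/50
P(+) = P(+|D)P(D) + P(+|D')P(D')
     = \frac{4}{5} × \frac{1}{2000} + \frac{3}{50} × \frac{1999}{2000}
     = \frac{6037}{100000}
P(D|+) = P(+|D)P(D)/P(+) = \frac{40}{6037}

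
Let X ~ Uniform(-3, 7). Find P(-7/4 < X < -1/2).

P(-7/4 < X < -1/2) = ∫_{-7/4}^{-1/2} f(x) dx
where f(x) = \frac{1}{10}
= \frac{1}{8}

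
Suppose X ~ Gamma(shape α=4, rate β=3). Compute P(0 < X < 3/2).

P(0 < X < 3/2) = ∫_{0}^{3/2} f(x) dx
where f(x) = \frac{27 x^{3} e^{- 3 x}}{2}
= 1 - \frac{493}{16 e^{\frac{9}{2}}}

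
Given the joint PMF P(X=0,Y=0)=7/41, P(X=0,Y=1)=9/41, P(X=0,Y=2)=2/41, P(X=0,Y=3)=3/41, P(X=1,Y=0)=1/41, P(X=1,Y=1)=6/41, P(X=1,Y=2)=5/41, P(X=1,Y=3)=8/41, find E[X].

First find marginal of X:
P(X=0) = 21/41
P(X=1) = 20/41
E[X] = 0 × 21/41 + 1 × 20/41 = 20/41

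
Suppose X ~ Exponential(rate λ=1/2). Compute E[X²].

Using the identity E[X²] = Var(X) + (E[X])²:
E[X] = 2
Var(X) = 4
E[X²] = 4 + (2)²
= 8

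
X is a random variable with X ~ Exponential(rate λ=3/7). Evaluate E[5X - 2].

For X ~ Exponential(rate λ=3/7):
E[X] = \frac{7}{3}
E[5X - 2] = 5 × E[X] - 2 = \frac{29}{3}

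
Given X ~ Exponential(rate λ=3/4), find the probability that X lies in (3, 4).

P(3 < X < 4) = ∫_{3}^{4} f(x) dx
where f(x) = \frac{3 e^{- \frac{3 x}{4}}}{4}
= - \frac{1}{e^{3}} + e^{- \frac{9}{4}}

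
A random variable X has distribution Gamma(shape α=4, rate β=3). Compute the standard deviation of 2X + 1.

For X ~ Gamma(shape α=4, rate β=3):
Var(X) = \frac{4}{9}
SD(X) = √(Var(X)) = √(\frac{4}{9}) = \frac{2}{3}
SD(2X + 1) = |2| × SD(X) = 2 × \frac{2}{3} = \frac{4}{3}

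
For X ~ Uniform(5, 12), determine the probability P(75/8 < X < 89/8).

P(75/8 < X < 89/8) = ∫_{75/8}^{89/8} f(x) dx
where f(x) = \frac{1}{7}
= \frac{1}{4}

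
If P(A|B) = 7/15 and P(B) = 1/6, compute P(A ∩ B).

By definition, P(A|B) = P(A ∩ B) / P(B)
So P(A ∩ B) = P(A|B) × P(B)
= 7/15 × 1/6
= 7/90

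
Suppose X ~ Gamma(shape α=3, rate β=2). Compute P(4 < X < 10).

P(4 < X < 10) = ∫_{4}^{10} f(x) dx
where f(x) = 4 x^{2} e^{- 2 x}
= \frac{-221 + 41 e^{12}}{e^{20}}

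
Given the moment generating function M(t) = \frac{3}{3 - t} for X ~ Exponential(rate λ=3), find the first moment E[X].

To find E[X], compute M^(1)(0):
M^(1)(t) = \frac{3}{\left(3 - t\right)^{2}}
M^(1)(0) = \frac{1}{3}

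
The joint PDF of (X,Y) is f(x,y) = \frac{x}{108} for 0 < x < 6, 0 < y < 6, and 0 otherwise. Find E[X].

f_X(x) = ∫_0^6 \frac{x}{108} dy = \frac{x}{18}
E[X] = ∫_0^6 x × (\frac{x}{18}) dx = 4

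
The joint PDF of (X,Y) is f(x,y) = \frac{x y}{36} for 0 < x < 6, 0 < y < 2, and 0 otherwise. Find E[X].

f_X(x) = ∫_0^2 \frac{x y}{36} dy = \frac{x}{18}
E[X] = ∫_0^6 x × (\frac{x}{18}) dx = 4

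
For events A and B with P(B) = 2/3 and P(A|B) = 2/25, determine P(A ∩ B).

By definition, P(A|B) = P(A ∩ B) / P(B)
So P(A ∩ B) = P(A|B) × P(B)
= 2/25 × 2/3
= 4/75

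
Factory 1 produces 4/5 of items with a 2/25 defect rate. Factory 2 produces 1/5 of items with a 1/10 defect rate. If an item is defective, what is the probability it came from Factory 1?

Using Bayes' theorem:
P(F1) = 4/5, P(D|F1) = 2/25
P(F2) = 1/5, P(D|F2) = 1/10
P(D) = P(D|F1)P(F1) + P(D|F2)P(F2)
     = \frac{21}{250}
P(F1|D) = P(D|F1)P(F1) / P(D)
= \frac{16}{21}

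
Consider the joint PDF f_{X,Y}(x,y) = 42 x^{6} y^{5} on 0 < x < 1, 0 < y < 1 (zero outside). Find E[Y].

E[Y] = ∫_0^1 ∫_0^1 y × f(x,y) dx dy
= \frac{6}{7}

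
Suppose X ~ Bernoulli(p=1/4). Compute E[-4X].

For X ~ Bernoulli(p=1/4):
E[X] = \frac{1}{4}
E[-4X] = -4 × E[X] + 0 = -1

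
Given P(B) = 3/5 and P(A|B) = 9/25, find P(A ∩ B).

By definition, P(A|B) = P(A ∩ B) / P(B)
So P(A ∩ B) = P(A|B) × P(B)
= 9/25 × 3/5
= 27/125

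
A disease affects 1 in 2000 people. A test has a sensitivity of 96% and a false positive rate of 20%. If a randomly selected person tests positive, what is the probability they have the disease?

Let D = the rare event, + = positive/flagged.
P(D) = 1/2000
P(+|D) = 96/100 = 24/25
P(+|D') = 20/100 = 1/5
P(+) = P(+|D)P(D) + P(+|D')P(D')
     = \frac{24}{25} × \frac{1}{2000} + \frac{1}{5} × \frac{1999}{2000}
     = \frac{10019}{50000}
P(D|+) = P(+|D)P(D)/P(+) = \frac{24}{10019}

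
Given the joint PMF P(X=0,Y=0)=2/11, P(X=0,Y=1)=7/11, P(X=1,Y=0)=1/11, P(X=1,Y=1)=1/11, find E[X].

First find marginal of X:
P(X=0) = 9/11
P(X=1) = 2/11
E[X] = 0 × 9/11 + 1 × 2/11 = 2/11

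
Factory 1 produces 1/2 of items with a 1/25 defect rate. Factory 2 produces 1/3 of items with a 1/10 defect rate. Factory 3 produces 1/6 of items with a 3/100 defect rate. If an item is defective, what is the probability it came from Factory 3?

Using Bayes' theorem:
P(F1) = 1/2, P(D|F1) = 1/25
P(F2) = 1/3, P(D|F2) = 1/10
P(F3) = 1/6, P(D|F3) = 3/100
P(D) = P(D|F1)P(F1) + P(D|F2)P(F2) + P(D|F3)P(F3)
     = \frac{7}{120}
P(F3|D) = P(D|F3)P(F3) / P(D)
= \frac{3}{35}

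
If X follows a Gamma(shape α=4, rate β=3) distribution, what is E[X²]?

Using the identity E[X²] = Var(X) + (E[X])²:
E[X] = \frac{4}{3}
Var(X) = \frac{4}{9}
E[X²] = \frac{4}{9} + (\frac{4}{3})²
= \frac{20}{9}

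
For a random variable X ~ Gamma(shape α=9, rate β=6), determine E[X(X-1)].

E[X(X-1)] = E[X² - X] = E[X²] - E[X]
E[X] = \frac{3}{2}
E[X²] = Var(X) + (E[X])² = \frac{1}{4} + (\frac{3}{2})² = \frac{5}{2}
E[X(X-1)] = \frac{5}{2} - \frac{3}{2} = 1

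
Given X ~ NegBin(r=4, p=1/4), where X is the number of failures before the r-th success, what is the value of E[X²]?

Using the identity E[X²] = Var(X) + (E[X])²:
E[X] = 12
Var(X) = 48
E[X²] = 48 + (12)²
= 192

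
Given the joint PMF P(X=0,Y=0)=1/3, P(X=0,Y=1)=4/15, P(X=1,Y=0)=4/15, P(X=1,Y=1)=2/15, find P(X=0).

P(X=0) = P(X=0,Y=0) + P(X=0,Y=1)
= 1/3 + 4/15
= 3/5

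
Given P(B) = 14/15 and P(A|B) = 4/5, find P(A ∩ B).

By definition, P(A|B) = P(A ∩ B) / P(B)
So P(A ∩ B) = P(A|B) × P(B)
= 4/5 × 14/15
= 56/75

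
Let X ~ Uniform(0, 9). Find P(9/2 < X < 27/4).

P(9/2 < X < 27/4) = ∫_{9/2}^{27/4} f(x) dx
where f(x) = \frac{1}{9}
= \frac{1}{4}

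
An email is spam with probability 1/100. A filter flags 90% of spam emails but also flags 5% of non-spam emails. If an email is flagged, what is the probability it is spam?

Let D = the rare event, + = positive/flagged.
P(D) = 1/100
P(+|D) = 90/100 = 9/10
P(+|D') = 5/100 = 1/20
P(+) = P(+|D)P(D) + P(+|D')P(D')
     = \frac{9}{10} × \frac{1}{100} + \frac{1}{20} × \frac{99}{100}
     = \frac{117}{2000}
P(D|+) = P(+|D)P(D)/P(+) = \frac{2}{13}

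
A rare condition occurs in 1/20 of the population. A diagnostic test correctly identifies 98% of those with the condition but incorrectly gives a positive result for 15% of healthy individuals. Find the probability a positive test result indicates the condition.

Let D = the rare event, + = positive/flagged.
P(D) = 1/20
P(+|D) = 98/100 = 49/50
P(+|D') = 15/100 = 3/20
P(+) = P(+|D)P(D) + P(+|D')P(D')
     = \frac{49}{50} × \frac{1}{20} + \frac{3}{20} × \frac{19}{20}
     = \frac{383}{2000}
P(D|+) = P(+|D)P(D)/P(+) = \frac{98}{383}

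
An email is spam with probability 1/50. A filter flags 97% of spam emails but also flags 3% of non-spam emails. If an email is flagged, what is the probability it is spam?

Let D = the rare event, + = positive/flagged.
P(D) = 1/50
P(+|D) = 97/100
P(+|D') = 3/100
P(+) = P(+|D)P(D) + P(+|D')P(D')
     = \frac{97}{100} × \frac{1}{50} + \frac{3}{100} × \frac{49}{50}
     = \frac{61}{1250}
P(D|+) = P(+|D)P(D)/P(+) = \frac{97}{244}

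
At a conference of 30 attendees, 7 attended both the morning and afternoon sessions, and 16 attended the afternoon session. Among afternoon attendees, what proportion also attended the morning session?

P(A ∩ B) = 7/30
P(B) = 16/30 = 8/15
P(A|B) = P(A ∩ B) / P(B) = (7/30) / (8/15) = 7/16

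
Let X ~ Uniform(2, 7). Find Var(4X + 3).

For X ~ Uniform(2, 7):
Var(X) = \frac{25}{12}
Var(4X + 3) = (4)² × Var(X) = 16 × \frac{25}{12} = \frac{100}{3}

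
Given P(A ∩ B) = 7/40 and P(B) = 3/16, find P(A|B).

P(A|B) = P(A ∩ B) / P(B)
= (7/40) / (3/16)
= 14/15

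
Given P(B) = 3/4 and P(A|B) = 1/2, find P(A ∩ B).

By definition, P(A|B) = P(A ∩ B) / P(B)
So P(A ∩ B) = P(A|B) × P(B)
= 1/2 × 3/4
= 3/8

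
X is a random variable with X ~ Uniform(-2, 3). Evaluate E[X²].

Using the identity E[X²] = Var(X) + (E[X])²:
E[X] = \frac{1}{2}
Var(X) = \frac{25}{12}
E[X²] = \frac{25}{12} + (\frac{1}{2})²
= \frac{7}{3}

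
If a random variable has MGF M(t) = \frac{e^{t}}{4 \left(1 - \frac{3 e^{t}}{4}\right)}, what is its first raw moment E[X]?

To find E[X], compute M^(1)(0):
M^(1)(t) = \frac{e^{t}}{4 \left(1 - \frac{3 e^{t}}{4}\right)} + \frac{3 e^{2 t}}{16 \left(1 - \frac{3 e^{t}}{4}\right)^{2}}
M^(1)(0) = 4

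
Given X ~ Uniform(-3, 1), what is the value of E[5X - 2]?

For X ~ Uniform(-3, 1):
E[X] = -1
E[5X - 2] = 5 × E[X] - 2 = -7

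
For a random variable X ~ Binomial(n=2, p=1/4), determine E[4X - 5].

For X ~ Binomial(n=2, p=1/4):
E[X] = \frac{1}{2}
E[4X - 5] = 4 × E[X] - 5 = -3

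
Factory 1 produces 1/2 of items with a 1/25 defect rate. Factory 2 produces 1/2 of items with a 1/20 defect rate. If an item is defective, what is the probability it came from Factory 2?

Using Bayes' theorem:
P(F1) = 1/2, P(D|F1) = 1/25
P(F2) = 1/2, P(D|F2) = 1/20
P(D) = P(D|F1)P(F1) + P(D|F2)P(F2)
     = \frac{9}{200}
P(F2|D) = P(D|F2)P(F2) / P(D)
= \frac{5}{9}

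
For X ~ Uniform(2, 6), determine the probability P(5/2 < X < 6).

P(5/2 < X < 6) = ∫_{5/2}^{6} f(x) dx
where f(x) = \frac{1}{4}
= \frac{7}{8}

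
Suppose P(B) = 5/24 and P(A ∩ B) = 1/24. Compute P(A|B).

P(A|B) = P(A ∩ B) / P(B)
= (1/24) / (5/24)
= 1/5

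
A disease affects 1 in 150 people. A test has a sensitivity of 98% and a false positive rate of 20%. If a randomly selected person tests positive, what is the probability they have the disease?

Let D = the rare event, + = positive/flagged.
P(D) = 1/150
P(+|D) = 98/100 = 49/50
P(+|D') = 20/100 = 1/5
P(+) = P(+|D)P(D) + P(+|D')P(D')
     = \frac{49}{50} × \frac{1}{150} + \frac{1}{5} × \frac{149}{150}
     = \frac{513}{2500}
P(D|+) = P(+|D)P(D)/P(+) = \frac{49}{1539}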